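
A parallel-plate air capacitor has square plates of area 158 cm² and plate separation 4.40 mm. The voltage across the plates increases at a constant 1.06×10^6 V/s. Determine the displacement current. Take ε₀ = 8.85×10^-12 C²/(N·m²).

3.37×10^-5 A

C = ε₀A/d = (8.85×10^-12)(0.0158)/(4.40×10^-3) = 3.178×10^-11 F.
I_d = C dV/dt = (3.178×10^-11)(1.06×10^6) = 3.37×10^-5 A.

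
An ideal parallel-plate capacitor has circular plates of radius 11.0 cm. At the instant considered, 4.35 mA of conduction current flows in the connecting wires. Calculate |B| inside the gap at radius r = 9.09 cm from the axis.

6.54×10^-9 T

No conduction current crosses the gap, so I_d there equals the 4.35×10^-3 A in the leads.
∮B·dl = μ₀ I_d,enc with I_d,enc = I_d r²/R² = 2.971×10^-3 A; so B = μ₀ I_d,enc/(2πr) = 6.54×10^-9 T.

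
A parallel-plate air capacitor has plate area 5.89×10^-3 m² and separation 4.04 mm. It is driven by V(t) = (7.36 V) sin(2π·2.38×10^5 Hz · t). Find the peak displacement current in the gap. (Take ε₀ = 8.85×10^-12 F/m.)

1.42×10^-4 A

C = ε₀A/d = (8.85×10^-12)(5.89×10^-3)/(4.04×10^-3) = 1.290×10^-11 F; ω = 2πf = 1.495×10^6 rad/s.
I_d = C dV/dt, so |I_d|_max = C V₀ ω = (1.290×10^-11)(7.36)(1.495×10^6) = 1.42×10^-4 A.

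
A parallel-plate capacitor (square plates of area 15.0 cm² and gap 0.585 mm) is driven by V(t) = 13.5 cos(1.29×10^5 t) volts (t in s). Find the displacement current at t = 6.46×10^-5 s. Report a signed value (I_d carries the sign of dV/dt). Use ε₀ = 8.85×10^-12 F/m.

dE/dt = (V₀ω/d)·−sin(ωt) with ωt = 8.3334 rad: (13.5)(1.29×10^5)(-0.8873)/(5.85×10^-4) = -2.641×10^9 V/(m·s).
I_d = ε₀ A dE/dt = (8.85×10^-12)(1.50×10^-3)(-2.641×10^9) = -3.51×10^-5 A.

-3.51×10^-5 A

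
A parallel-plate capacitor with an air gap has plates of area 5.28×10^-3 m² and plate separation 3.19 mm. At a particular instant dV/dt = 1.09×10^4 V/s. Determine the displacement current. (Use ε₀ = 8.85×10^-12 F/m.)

1.60×10^-7 A

The displacement current equals the charging current C dV/dt. With C = ε₀A/d = (8.85×10^-12)(5.28×10^-3)/(3.19×10^-3) = 1.465×10^-11 F, I_d = (1.465×10^-11)(1.09×10^4) = 1.60×10^-7 A.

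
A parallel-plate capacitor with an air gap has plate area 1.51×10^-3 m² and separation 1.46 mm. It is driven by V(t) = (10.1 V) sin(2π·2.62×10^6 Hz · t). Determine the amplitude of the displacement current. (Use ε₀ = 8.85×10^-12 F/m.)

(dE/dt)_max = V₀ω/d = 1.139×10^11 V/(m·s); ω = 2πf = 1.646×10^7 rad/s.
I_d,max = ε₀ A (dE/dt)_max = (8.85×10^-12)(1.51×10^-3)(1.139×10^11) = 1.52×10^-3 A.

1.52×10^-3 A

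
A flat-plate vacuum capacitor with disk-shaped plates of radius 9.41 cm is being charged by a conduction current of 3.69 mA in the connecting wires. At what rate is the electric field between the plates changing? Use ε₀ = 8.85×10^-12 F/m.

Charge continuity gives I_d = I = 3.69×10^-3 A between the plates.
Inverting I_d = ε₀ A dE/dt gives dE/dt = 3.69×10^-3 / (8.85×10^-12 · 0.02782) = 1.50×10^10 V/(m·s).

1.50×10^10 V/(m·s)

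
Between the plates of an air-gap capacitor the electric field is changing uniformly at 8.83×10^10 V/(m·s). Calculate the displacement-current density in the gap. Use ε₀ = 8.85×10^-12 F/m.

0.781 A/m²

The displacement-current density is ε₀ ∂E/∂t = (8.85×10^-12)(8.83×10^10) = 0.781 A/m².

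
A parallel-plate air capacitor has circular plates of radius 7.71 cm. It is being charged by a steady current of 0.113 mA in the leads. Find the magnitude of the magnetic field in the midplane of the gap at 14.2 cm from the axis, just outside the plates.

By continuity the displacement current in the gap matches the conduction current: I_d = 1.13×10^-4 A.
For r ≥ R the full I_d is enclosed: B = μ₀ I_d/(2πr) = (4π×10^-7)(1.13×10^-4)/(2π·0.142) = 1.59×10^-10 T.

1.59×10^-10 T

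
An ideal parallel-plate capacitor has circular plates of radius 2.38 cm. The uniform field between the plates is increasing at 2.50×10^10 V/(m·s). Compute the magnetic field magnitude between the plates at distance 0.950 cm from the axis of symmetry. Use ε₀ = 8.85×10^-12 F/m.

I_d = ε₀ dΦ_E/dt = ε₀ πR² (dE/dt) = (8.85×10^-12)(1.780×10^-3)(2.50×10^10) = 3.938×10^-4 A through the full plate area.
For r < R the Ampère–Maxwell law gives B(2πr) = μ₀ I_d (r²/R²), so B = μ₀ I_d r/(2πR²) = (4π×10^-7)(3.938×10^-4)(9.50×10^-3)/(2π·0.0238²) = 1.32×10^-9 T.

1.32×10^-9 T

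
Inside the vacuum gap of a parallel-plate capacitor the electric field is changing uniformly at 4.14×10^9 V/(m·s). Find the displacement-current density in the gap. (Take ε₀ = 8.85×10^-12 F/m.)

J_d = ε₀ dE/dt = (8.85×10^-12)(4.14×10^9) = 0.0366 A/m².

0.0366 A/m²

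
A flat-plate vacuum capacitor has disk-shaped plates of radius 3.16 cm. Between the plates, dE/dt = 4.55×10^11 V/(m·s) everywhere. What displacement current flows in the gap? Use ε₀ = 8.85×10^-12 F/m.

0.0126 A

I_d = ε₀ A (dE/dt) = (8.85×10^-12)(3.137×10^-3 m²)(4.55×10^11) = 0.0126 A.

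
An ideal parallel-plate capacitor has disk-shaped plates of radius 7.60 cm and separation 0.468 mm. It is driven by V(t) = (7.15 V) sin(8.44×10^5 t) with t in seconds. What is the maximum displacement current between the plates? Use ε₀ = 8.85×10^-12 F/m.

2.07×10^-3 A

The displacement current equals the conduction current C dV/dt, which peaks at C V₀ ω.
With C = ε₀A/d = (8.85×10^-12)(0.01815)/(4.68×10^-4) = 3.432×10^-10 F and ω = 8.44×10^5 rad/s, I_d,max = (3.432×10^-10)(7.15)(8.44×10^5) = 2.07×10^-3 A.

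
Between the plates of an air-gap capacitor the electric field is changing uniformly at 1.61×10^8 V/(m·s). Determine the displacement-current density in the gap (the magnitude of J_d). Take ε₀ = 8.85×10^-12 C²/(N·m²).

J_d = ε₀ dE/dt = (8.85×10^-12)(1.61×10^8) = 1.42×10^-3 A/m².

1.42×10^-3 A/m²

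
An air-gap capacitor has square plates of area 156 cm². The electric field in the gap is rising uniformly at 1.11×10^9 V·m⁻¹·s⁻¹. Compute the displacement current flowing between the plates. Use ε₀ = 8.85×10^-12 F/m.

1.53×10^-4 A

I_d = ε₀ A (dE/dt) = (8.85×10^-12)(0.0156 m²)(1.11×10^9) = 1.53×10^-4 A.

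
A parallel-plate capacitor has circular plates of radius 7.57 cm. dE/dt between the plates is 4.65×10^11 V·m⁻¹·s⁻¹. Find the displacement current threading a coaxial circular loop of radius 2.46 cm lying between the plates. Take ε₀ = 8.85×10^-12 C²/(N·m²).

7.82×10^-3 A

I_d = ε₀ dΦ_E/dt = ε₀ πR² (dE/dt) = (8.85×10^-12)(0.01800)(4.65×10^11) = 0.07407 A through the full plate area.
Since J_d is uniform, the enclosed fraction is (r/R)² = 0.1056, giving I_d,enc = 7.82×10^-3 A.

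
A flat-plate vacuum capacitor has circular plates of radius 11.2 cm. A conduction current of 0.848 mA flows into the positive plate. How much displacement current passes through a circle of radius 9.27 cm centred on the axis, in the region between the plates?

5.81×10^-4 A

No conduction current crosses the gap, so I_d there equals the 8.48×10^-4 A in the leads.
Through an area πr² the displacement current is I_d·(πr²/πR²) = I_d (r/R)² = 5.81×10^-4 A.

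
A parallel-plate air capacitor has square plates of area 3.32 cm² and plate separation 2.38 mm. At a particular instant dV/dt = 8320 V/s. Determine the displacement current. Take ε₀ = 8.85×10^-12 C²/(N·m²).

The field between the plates is E = V/d, so dE/dt = (8320)/(2.38×10^-3 m) = 3.496×10^6 V/(m·s).
I_d = ε₀ A (dE/dt) = (8.85×10^-12)(3.32×10^-4)(3.496×10^6) = 1.03×10^-8 A.

1.03×10^-8 A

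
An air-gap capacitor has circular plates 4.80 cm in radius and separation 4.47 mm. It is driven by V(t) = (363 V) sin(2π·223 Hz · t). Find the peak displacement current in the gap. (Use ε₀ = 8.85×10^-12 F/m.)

7.29×10^-6 A

(dE/dt)_max = V₀ω/d = 1.138×10^8 V/(m·s); ω = 2πf = 1401 rad/s.
I_d,max = ε₀ A (dE/dt)_max = (8.85×10^-12)(7.238×10^-3)(1.138×10^8) = 7.29×10^-6 A.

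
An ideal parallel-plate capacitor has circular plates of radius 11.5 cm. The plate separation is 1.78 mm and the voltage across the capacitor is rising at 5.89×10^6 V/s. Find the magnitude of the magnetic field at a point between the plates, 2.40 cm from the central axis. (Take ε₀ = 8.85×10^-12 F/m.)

I_d = C dV/dt with C = ε₀πR²/d = 2.066×10^-10 F, so I_d = (2.066×10^-10)(5.89×10^6) = 1.217×10^-3 A.
For r < R the Ampère–Maxwell law gives B(2πr) = μ₀ I_d (r²/R²), so B = μ₀ I_d r/(2πR²) = (4π×10^-7)(1.217×10^-3)(0.0240)/(2π·0.115²) = 4.42×10^-10 T.

4.42×10^-10 T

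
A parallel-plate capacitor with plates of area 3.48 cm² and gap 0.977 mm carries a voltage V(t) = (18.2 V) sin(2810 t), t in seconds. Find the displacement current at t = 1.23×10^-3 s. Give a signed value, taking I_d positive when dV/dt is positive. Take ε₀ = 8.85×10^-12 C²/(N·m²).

C = ε₀A/d = (8.85×10^-12)(3.48×10^-4)/(9.77×10^-4) = 3.152×10^-12 F. dV/dt = V₀ω·cos(ωt); at ωt = 3.4563 rad this factor is -0.9509.
I_d = C dV/dt = (3.152×10^-12)(18.2)(2810)(-0.9509) = -1.53×10^-7 A.

-1.53×10^-7 A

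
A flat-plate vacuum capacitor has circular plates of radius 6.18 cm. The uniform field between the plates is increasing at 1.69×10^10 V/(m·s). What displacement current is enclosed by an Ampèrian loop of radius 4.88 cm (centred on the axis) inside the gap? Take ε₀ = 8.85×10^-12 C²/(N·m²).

Through the whole plate area (πR² = 0.01200 m²), I_d = ε₀ πR² dE/dt = 1.795×10^-3 A.
Since J_d is uniform, the enclosed fraction is (r/R)² = 0.6235, giving I_d,enc = 1.12×10^-3 A.

1.12×10^-3 A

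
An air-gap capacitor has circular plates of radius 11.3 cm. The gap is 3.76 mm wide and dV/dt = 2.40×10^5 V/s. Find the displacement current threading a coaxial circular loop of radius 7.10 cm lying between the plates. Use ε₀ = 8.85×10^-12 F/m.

8.95×10^-6 A

dE/dt = (dV/dt)/d = 6.383×10^7 V/(m·s); I_d = ε₀(πR²)(dE/dt) = (8.85×10^-12)(0.04011)(6.383×10^7) = 2.266×10^-5 A.
The field is uniform, so I_d,enc = I_d (r/R)² = (2.266×10^-5)(7.10/11.3)² = 8.95×10^-6 A.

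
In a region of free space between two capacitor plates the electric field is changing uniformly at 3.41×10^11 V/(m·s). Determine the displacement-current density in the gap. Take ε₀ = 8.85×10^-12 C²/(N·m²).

3.02 A/m²

J_d = ε₀ ∂E/∂t, so J_d = 3.02 A/m².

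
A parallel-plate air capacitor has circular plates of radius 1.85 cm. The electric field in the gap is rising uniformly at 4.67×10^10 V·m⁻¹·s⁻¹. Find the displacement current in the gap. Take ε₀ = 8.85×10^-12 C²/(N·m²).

I_d = ε₀ A (dE/dt) = (8.85×10^-12)(1.075×10^-3 m²)(4.67×10^10) = 4.44×10^-4 A.

4.44×10^-4 A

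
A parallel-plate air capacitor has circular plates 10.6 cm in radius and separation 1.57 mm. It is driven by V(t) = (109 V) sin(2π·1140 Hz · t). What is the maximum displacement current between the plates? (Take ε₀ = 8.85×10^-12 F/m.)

C = ε₀A/d = (8.85×10^-12)(0.03530)/(1.57×10^-3) = 1.990×10^-10 F; ω = 2πf = 7163 rad/s.
I_d = C dV/dt, so |I_d|_max = C V₀ ω = (1.990×10^-10)(109)(7163) = 1.55×10^-4 A.

1.55×10^-4 A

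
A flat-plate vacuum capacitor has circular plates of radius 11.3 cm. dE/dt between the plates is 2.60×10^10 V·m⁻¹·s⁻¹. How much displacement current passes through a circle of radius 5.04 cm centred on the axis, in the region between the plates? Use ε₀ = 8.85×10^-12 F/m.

1.84×10^-3 A

Through the whole plate area (πR² = 0.04011 m²), I_d = ε₀ πR² dE/dt = 9.229×10^-3 A.
Through an area πr² the displacement current is I_d·(πr²/πR²) = I_d (r/R)² = 1.84×10^-3 A.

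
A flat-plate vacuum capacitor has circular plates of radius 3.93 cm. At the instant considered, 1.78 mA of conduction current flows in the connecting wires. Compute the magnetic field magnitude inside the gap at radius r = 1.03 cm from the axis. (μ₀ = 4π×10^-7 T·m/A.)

2.37×10^-9 T

Between the plates the displacement current equals the wire current: I_d = 1.78 mA = 1.78×10^-3 A.
For r < R the Ampère–Maxwell law gives B(2πr) = μ₀ I_d (r²/R²), so B = μ₀ I_d r/(2πR²) = (4π×10^-7)(1.78×10^-3)(0.0103)/(2π·0.0393²) = 2.37×10^-9 T.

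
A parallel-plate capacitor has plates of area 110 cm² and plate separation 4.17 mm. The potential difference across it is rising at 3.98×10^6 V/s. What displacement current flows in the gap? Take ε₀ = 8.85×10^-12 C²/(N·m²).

C = ε₀A/d = (8.85×10^-12)(0.0110)/(4.17×10^-3) = 2.335×10^-11 F.
I_d = C dV/dt = (2.335×10^-11)(3.98×10^6) = 9.29×10^-5 A.

9.29×10^-5 A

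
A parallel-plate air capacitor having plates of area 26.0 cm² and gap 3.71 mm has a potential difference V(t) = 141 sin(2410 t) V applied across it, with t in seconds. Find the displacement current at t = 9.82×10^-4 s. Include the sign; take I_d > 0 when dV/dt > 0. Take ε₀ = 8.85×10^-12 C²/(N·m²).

-1.51×10^-6 A

dE/dt = (V₀ω/d)·cos(ωt) with ωt = 2.36662 rad: (141)(2410)(-0.7144)/(3.71×10^-3) = -6.543×10^7 V/(m·s).
I_d = ε₀ A dE/dt = (8.85×10^-12)(2.60×10^-3)(-6.543×10^7) = -1.51×10^-6 A.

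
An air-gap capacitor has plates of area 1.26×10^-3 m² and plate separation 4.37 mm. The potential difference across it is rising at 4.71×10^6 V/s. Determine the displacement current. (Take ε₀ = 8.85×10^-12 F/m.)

E = V/d so dE/dt = (dV/dt)/d = 1.078×10^9 V/(m·s), and I_d = ε₀ A dE/dt = (8.85×10^-12)(1.26×10^-3)(1.078×10^9) = 1.20×10^-5 A.

1.20×10^-5 A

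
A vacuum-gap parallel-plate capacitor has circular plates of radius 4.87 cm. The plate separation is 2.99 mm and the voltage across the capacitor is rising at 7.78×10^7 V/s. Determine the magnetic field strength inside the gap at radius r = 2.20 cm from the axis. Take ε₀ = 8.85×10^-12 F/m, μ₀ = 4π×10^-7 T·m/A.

3.18×10^-9 T

With E = V/d, dE/dt = 2.602×10^10 V/(m·s) and πR² = 7.451×10^-3 m², giving I_d = ε₀ πR² dE/dt = 1.716×10^-3 A.
For r < R the Ampère–Maxwell law gives B(2πr) = μ₀ I_d (r²/R²), so B = μ₀ I_d r/(2πR²) = (4π×10^-7)(1.716×10^-3)(0.0220)/(2π·0.0487²) = 3.18×10^-9 T.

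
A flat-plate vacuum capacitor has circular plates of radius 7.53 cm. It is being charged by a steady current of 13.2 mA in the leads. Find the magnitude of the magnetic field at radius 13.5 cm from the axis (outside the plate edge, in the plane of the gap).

1.96×10^-8 T

By continuity the displacement current in the gap matches the conduction current: I_d = 0.0132 A.
Outside the plates the loop encloses all of I_d, so B·2πr = μ₀ I_d and B = 1.96×10^-8 T.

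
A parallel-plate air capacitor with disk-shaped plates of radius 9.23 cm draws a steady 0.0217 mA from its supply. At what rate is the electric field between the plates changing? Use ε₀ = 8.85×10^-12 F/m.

The displacement current between the plates equals the conduction current, I_d = 0.0217 mA.
Then dE/dt = I_d/(ε₀A) = 9.16×10^7 V/(m·s).

9.16×10^7 V/(m·s)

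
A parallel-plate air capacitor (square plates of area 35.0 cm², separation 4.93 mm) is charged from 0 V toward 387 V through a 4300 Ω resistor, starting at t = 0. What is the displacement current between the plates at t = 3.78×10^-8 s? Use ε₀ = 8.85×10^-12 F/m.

0.0222 A

With C = ε₀A/d = (8.85×10^-12)(3.50×10^-3)/(4.93×10^-3) = 6.283×10^-12 F, the time constant is τ = RC = 2.702×10^-8 s, so t/τ = 1.399 and e^(−t/τ) = 0.2468.
I_d = I_cond = (V₀/R) e^(−t/τ) = (0.09000)(0.2468) = 0.0222 A.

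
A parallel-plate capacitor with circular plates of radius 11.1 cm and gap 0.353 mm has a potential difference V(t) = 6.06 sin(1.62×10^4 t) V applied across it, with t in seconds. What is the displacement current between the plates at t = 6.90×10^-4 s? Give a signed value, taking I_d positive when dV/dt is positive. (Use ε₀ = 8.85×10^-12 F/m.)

1.73×10^-5 A

dE/dt = (V₀ω/d)·cos(ωt) with ωt = 11.178 rad: (6.06)(1.62×10^4)(0.1814)/(3.53×10^-4) = 5.045×10^7 V/(m·s).
I_d = ε₀ A dE/dt = (8.85×10^-12)(0.03871)(5.045×10^7) = 1.73×10^-5 A.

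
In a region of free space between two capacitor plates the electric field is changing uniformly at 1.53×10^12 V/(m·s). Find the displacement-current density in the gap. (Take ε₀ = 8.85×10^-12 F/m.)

J_d = ε₀ ∂E/∂t, so J_d = 13.5 A/m².

13.5 A/m²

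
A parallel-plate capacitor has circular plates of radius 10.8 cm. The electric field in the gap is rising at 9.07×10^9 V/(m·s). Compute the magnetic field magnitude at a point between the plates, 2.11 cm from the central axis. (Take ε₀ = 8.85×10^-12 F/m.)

Through the whole plate area (πR² = 0.03664 m²), I_d = ε₀ πR² dE/dt = 2.941×10^-3 A.
For r < R the Ampère–Maxwell law gives B(2πr) = μ₀ I_d (r²/R²), so B = μ₀ I_d r/(2πR²) = (4π×10^-7)(2.941×10^-3)(0.0211)/(2π·0.108²) = 1.06×10^-9 T.

1.06×10^-9 T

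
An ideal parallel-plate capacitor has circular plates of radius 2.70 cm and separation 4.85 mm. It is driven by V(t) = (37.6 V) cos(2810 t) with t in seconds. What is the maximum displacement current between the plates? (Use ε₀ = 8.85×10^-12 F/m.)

C = ε₀A/d = (8.85×10^-12)(2.290×10^-3)/(4.85×10^-3) = 4.179×10^-12 F; ω = 2810 rad/s.
I_d = C dV/dt, so |I_d|_max = C V₀ ω = (4.179×10^-12)(37.6)(2810) = 4.42×10^-7 A.

4.42×10^-7 A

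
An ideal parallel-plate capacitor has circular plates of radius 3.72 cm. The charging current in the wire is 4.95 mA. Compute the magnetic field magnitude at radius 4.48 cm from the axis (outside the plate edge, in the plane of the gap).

By continuity the displacement current in the gap matches the conduction current: I_d = 4.95×10^-3 A.
With r > R the enclosed displacement current is the full I_d; B = μ₀ I_d / (2πr) = 2.21×10^-8 T.

2.21×10^-8 T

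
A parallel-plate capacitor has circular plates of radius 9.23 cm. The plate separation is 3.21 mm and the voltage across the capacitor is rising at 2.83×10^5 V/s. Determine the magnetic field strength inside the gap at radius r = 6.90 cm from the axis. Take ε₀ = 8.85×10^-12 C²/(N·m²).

I_d = C dV/dt with C = ε₀πR²/d = 7.378×10^-11 F, so I_d = (7.378×10^-11)(2.83×10^5) = 2.088×10^-5 A.
∮B·dl = μ₀ I_d,enc with I_d,enc = I_d r²/R² = 1.167×10^-5 A; so B = μ₀ I_d,enc/(2πr) = 3.38×10^-11 T.

3.38×10^-11 T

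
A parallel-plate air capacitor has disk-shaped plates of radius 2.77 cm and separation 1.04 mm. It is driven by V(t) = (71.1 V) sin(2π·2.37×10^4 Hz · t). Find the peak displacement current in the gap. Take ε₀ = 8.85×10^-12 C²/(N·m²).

2.17×10^-4 A

(dE/dt)_max = V₀ω/d = 1.018×10^10 V/(m·s); ω = 2πf = 1.489×10^5 rad/s.
I_d,max = ε₀ A (dE/dt)_max = (8.85×10^-12)(2.411×10^-3)(1.018×10^10) = 2.17×10^-4 A.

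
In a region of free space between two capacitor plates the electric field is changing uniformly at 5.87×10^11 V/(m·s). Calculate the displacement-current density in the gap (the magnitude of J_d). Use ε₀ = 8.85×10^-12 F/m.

The displacement-current density is ε₀ ∂E/∂t = (8.85×10^-12)(5.87×10^11) = 5.19 A/m².

5.19 A/m²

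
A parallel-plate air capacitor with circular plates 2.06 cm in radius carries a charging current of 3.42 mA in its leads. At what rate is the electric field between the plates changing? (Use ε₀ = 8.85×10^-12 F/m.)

Charge continuity gives I_d = I = 3.42×10^-3 A between the plates.
Inverting I_d = ε₀ A dE/dt gives dE/dt = 3.42×10^-3 / (8.85×10^-12 · 1.333×10^-3) = 2.90×10^11 V/(m·s).

2.90×10^11 V/(m·s)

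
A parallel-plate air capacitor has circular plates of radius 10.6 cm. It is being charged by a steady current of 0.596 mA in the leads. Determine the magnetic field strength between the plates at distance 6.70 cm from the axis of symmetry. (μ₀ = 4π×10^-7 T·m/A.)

No conduction current crosses the gap, so I_d there equals the 5.96×10^-4 A in the leads.
For r < R the Ampère–Maxwell law gives B(2πr) = μ₀ I_d (r²/R²), so B = μ₀ I_d r/(2πR²) = (4π×10^-7)(5.96×10^-4)(0.0670)/(2π·0.106²) = 7.11×10^-10 T.

7.11×10^-10 T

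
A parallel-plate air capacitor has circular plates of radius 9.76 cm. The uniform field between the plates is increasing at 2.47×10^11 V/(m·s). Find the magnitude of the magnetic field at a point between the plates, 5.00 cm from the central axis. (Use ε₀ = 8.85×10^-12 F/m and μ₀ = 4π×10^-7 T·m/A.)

6.87×10^-8 T

I_d = ε₀ dΦ_E/dt = ε₀ πR² (dE/dt) = (8.85×10^-12)(0.02993)(2.47×10^11) = 0.06543 A through the full plate area.
∮B·dl = μ₀ I_d,enc with I_d,enc = I_d r²/R² = 0.01717 A; so B = μ₀ I_d,enc/(2πr) = 6.87×10^-8 T.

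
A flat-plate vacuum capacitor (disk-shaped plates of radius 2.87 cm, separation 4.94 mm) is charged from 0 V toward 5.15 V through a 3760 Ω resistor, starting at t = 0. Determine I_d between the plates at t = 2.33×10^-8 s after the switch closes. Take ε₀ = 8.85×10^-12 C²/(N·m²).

3.60×10^-4 A

C = ε₀A/d = (8.85×10^-12)(2.588×10^-3)/(4.94×10^-3) = 4.636×10^-12 F and τ = RC = 1.743×10^-8 s. I_d in the gap equals the RC charging current.
I_d(t) = (V₀/R) e^(−t/τ) = 1.370×10^-3 · e^(−1.337) = 3.60×10^-4 A.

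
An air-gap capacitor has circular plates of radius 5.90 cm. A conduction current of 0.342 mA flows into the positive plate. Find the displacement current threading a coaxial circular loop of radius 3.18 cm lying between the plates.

By continuity the displacement current in the gap matches the conduction current: I_d = 3.42×10^-4 A.
Through an area πr² the displacement current is I_d·(πr²/πR²) = I_d (r/R)² = 9.94×10^-5 A.

9.94×10^-5 A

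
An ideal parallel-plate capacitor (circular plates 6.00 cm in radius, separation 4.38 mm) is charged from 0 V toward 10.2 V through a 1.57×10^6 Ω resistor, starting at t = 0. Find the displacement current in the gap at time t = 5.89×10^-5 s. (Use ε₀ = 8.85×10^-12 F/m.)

1.26×10^-6 A

C = ε₀A/d = (8.85×10^-12)(0.01131)/(4.38×10^-3) = 2.285×10^-11 F, so τ = RC = 3.587×10^-5 s.
The conduction current is I(t) = (V₀/R) e^(−t/τ), and the displacement current between the plates equals it.
t/τ = 1.642; I_d = (10.2/1.57×10^6) · e^(−1.642) = (6.497×10^-6)(0.1936) = 1.26×10^-6 A.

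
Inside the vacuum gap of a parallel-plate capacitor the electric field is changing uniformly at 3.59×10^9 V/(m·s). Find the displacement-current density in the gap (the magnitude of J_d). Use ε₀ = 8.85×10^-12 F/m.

0.0318 A/m²

J_d = ε₀ ∂E/∂t, so J_d = 0.0318 A/m².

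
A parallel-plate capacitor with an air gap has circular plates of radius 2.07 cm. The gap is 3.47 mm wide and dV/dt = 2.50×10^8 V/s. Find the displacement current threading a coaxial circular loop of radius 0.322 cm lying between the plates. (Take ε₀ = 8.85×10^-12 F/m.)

dE/dt = (dV/dt)/d = 7.205×10^10 V/(m·s); I_d = ε₀(πR²)(dE/dt) = (8.85×10^-12)(1.346×10^-3)(7.205×10^10) = 8.583×10^-4 A.
Since J_d is uniform, the enclosed fraction is (r/R)² = 0.02420, giving I_d,enc = 2.08×10^-5 A.

2.08×10^-5 A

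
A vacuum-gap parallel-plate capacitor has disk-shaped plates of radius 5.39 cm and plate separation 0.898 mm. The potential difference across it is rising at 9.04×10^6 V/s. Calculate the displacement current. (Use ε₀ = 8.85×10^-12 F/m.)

The displacement current equals the charging current C dV/dt. With C = ε₀A/d = (8.85×10^-12)(9.127×10^-3)/(8.98×10^-4) = 8.995×10^-11 F, I_d = (8.995×10^-11)(9.04×10^6) = 8.13×10^-4 A.

8.13×10^-4 A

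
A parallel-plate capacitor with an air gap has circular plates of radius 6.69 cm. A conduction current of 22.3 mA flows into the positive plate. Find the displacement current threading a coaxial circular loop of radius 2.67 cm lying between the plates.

By continuity the displacement current in the gap matches the conduction current: I_d = 0.0223 A.
Through an area πr² the displacement current is I_d·(πr²/πR²) = I_d (r/R)² = 3.55×10^-3 A.

3.55×10^-3 A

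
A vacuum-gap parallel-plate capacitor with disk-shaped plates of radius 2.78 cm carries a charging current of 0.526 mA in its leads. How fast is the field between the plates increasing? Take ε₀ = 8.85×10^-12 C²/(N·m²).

2.45×10^10 V/(m·s)

By continuity, I_d in the gap equals the 0.526 mA flowing in the wire.
Since I_d = ε₀ A dE/dt, dE/dt = I_d/(ε₀A) = (5.26×10^-4)/((8.85×10^-12)(2.428×10^-3)) = 2.45×10^10 V/(m·s).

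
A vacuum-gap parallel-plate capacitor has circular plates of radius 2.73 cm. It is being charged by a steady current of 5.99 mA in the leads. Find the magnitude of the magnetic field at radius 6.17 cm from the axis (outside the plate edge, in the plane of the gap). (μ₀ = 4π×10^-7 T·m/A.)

By continuity the displacement current in the gap matches the conduction current: I_d = 5.99×10^-3 A.
With r > R the enclosed displacement current is the full I_d; B = μ₀ I_d / (2πr) = 1.94×10^-8 T.

1.94×10^-8 T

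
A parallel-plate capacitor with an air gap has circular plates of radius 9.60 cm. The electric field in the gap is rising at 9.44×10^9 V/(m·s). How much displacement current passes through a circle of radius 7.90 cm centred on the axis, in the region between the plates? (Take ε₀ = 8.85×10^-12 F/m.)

Through the whole plate area (πR² = 0.02895 m²), I_d = ε₀ πR² dE/dt = 2.419×10^-3 A.
Since J_d is uniform, the enclosed fraction is (r/R)² = 0.6772, giving I_d,enc = 1.64×10^-3 A.

1.64×10^-3 A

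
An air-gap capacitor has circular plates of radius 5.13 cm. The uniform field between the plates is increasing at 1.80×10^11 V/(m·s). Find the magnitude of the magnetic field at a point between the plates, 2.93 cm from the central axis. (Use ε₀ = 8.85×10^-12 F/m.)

2.93×10^-8 T

Through the whole plate area (πR² = 8.268×10^-3 m²), I_d = ε₀ πR² dE/dt = 0.01317 A.
For r < R the Ampère–Maxwell law gives B(2πr) = μ₀ I_d (r²/R²), so B = μ₀ I_d r/(2πR²) = (4π×10^-7)(0.01317)(0.0293)/(2π·0.0513²) = 2.93×10^-8 T.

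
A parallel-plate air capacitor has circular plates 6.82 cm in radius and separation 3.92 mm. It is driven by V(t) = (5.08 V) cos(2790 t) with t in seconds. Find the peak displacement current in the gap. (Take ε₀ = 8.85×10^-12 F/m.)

(dE/dt)_max = V₀ω/d = 3.616×10^6 V/(m·s); ω = 2790 rad/s.
I_d,max = ε₀ A (dE/dt)_max = (8.85×10^-12)(0.01461)(3.616×10^6) = 4.68×10^-7 A.

4.68×10^-7 A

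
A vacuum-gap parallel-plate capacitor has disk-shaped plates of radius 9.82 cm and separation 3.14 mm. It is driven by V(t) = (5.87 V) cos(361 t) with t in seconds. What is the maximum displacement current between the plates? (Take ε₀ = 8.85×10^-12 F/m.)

(dE/dt)_max = V₀ω/d = 6.749×10^5 V/(m·s); ω = 361 rad/s.
I_d,max = ε₀ A (dE/dt)_max = (8.85×10^-12)(0.03030)(6.749×10^5) = 1.81×10^-7 A.

1.81×10^-7 A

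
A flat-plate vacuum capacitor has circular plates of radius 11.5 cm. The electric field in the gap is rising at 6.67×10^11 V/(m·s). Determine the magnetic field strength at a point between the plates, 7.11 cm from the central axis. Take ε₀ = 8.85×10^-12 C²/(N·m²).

Through the whole plate area (πR² = 0.04155 m²), I_d = ε₀ πR² dE/dt = 0.2453 A.
An Ampèrian loop of radius r encloses a fraction (r/R)² of I_d. Then B·2πr = μ₀ I_d (r/R)², giving B = μ₀ I_d r/(2πR²) = 2.64×10^-7 T.

2.64×10^-7 T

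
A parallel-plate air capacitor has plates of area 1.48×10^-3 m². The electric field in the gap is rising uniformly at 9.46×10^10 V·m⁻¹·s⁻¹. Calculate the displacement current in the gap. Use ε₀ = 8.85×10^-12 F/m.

1.24×10^-3 A

I_d = ε₀ A (dE/dt) = (8.85×10^-12)(1.48×10^-3 m²)(9.46×10^10) = 1.24×10^-3 A.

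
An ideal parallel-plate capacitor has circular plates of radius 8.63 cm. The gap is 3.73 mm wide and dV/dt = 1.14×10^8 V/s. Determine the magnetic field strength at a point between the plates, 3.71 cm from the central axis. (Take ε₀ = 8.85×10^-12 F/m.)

dE/dt = (dV/dt)/d = 3.056×10^10 V/(m·s); I_d = ε₀(πR²)(dE/dt) = (8.85×10^-12)(0.02340)(3.056×10^10) = 6.329×10^-3 A.
An Ampèrian loop of radius r encloses a fraction (r/R)² of I_d. Then B·2πr = μ₀ I_d (r/R)², giving B = μ₀ I_d r/(2πR²) = 6.31×10^-9 T.

6.31×10^-9 T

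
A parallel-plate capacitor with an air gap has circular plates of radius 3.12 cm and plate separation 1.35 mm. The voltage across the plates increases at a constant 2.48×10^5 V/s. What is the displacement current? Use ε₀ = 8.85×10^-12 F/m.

4.97×10^-6 A

E = V/d so dE/dt = (dV/dt)/d = 1.837×10^8 V/(m·s), and I_d = ε₀ A dE/dt = (8.85×10^-12)(3.058×10^-3)(1.837×10^8) = 4.97×10^-6 A.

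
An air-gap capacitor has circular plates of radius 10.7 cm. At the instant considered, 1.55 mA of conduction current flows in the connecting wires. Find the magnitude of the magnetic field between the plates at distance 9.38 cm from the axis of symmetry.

2.54×10^-9 T

Between the plates the displacement current equals the wire current: I_d = 1.55 mA = 1.55×10^-3 A.
An Ampèrian loop of radius r encloses a fraction (r/R)² of I_d. Then B·2πr = μ₀ I_d (r/R)², giving B = μ₀ I_d r/(2πR²) = 2.54×10^-9 T.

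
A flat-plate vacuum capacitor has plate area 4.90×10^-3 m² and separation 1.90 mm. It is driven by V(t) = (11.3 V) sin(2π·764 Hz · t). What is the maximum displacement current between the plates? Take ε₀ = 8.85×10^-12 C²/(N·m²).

1.24×10^-6 A

C = ε₀A/d = (8.85×10^-12)(4.90×10^-3)/(1.90×10^-3) = 2.282×10^-11 F; ω = 2πf = 4800 rad/s.
I_d = C dV/dt, so |I_d|_max = C V₀ ω = (2.282×10^-11)(11.3)(4800) = 1.24×10^-6 A.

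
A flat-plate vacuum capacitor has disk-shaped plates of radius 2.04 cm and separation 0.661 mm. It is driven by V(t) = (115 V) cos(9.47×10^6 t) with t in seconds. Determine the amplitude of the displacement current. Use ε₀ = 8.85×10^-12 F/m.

The displacement current equals the conduction current C dV/dt, which peaks at C V₀ ω.
With C = ε₀A/d = (8.85×10^-12)(1.307×10^-3)/(6.61×10^-4) = 1.750×10^-11 F and ω = 9.47×10^6 rad/s, I_d,max = (1.750×10^-11)(115)(9.47×10^6) = 0.0191 A.

0.0191 A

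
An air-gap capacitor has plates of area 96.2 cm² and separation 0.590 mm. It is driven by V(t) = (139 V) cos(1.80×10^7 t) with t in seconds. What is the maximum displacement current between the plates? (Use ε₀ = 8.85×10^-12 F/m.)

(dE/dt)_max = V₀ω/d = 4.241×10^12 V/(m·s); ω = 1.80×10^7 rad/s.
I_d,max = ε₀ A (dE/dt)_max = (8.85×10^-12)(9.62×10^-3)(4.241×10^12) = 0.361 A.

0.361 A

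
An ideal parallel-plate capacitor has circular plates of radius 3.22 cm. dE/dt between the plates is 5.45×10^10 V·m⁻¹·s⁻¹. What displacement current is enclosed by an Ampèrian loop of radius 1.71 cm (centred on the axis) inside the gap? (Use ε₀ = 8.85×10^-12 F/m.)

4.43×10^-4 A

I_d = ε₀ dΦ_E/dt = ε₀ πR² (dE/dt) = (8.85×10^-12)(3.257×10^-3)(5.45×10^10) = 1.571×10^-3 A through the full plate area.
Since J_d is uniform, the enclosed fraction is (r/R)² = 0.2820, giving I_d,enc = 4.43×10^-4 A.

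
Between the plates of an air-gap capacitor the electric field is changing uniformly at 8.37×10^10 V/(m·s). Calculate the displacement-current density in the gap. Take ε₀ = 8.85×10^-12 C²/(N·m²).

The displacement-current density is ε₀ ∂E/∂t = (8.85×10^-12)(8.37×10^10) = 0.741 A/m².

0.741 A/m²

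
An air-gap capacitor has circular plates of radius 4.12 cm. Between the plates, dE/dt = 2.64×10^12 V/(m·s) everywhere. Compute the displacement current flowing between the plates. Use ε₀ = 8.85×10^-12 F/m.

The displacement current is ε₀ times dΦ_E/dt = ε₀ A dE/dt = (8.85×10^-12)(5.333×10^-3)(2.64×10^12) = 0.125 A.

0.125 A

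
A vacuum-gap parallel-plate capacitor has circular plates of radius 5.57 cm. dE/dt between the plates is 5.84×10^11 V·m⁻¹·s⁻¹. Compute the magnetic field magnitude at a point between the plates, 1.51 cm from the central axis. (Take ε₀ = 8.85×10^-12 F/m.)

Through the whole plate area (πR² = 9.747×10^-3 m²), I_d = ε₀ πR² dE/dt = 0.05038 A.
∮B·dl = μ₀ I_d,enc with I_d,enc = I_d r²/R² = 3.703×10^-3 A; so B = μ₀ I_d,enc/(2πr) = 4.90×10^-8 T.

4.90×10^-8 T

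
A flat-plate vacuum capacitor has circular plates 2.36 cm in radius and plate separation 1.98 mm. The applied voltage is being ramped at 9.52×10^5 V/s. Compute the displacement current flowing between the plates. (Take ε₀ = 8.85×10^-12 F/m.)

7.45×10^-6 A

The field between the plates is E = V/d, so dE/dt = (9.52×10^5)/(1.98×10^-3 m) = 4.808×10^8 V/(m·s).
I_d = ε₀ A (dE/dt) = (8.85×10^-12)(1.750×10^-3)(4.808×10^8) = 7.45×10^-6 A.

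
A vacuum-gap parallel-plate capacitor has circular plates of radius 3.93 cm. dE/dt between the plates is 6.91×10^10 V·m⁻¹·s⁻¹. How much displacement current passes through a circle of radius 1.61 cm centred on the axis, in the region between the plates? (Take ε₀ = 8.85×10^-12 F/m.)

Total displacement current: I_d = ε₀(πR²)(dE/dt) = (8.85×10^-12)(4.852×10^-3)(6.91×10^10) = 2.967×10^-3 A.
The field is uniform, so I_d,enc = I_d (r/R)² = (2.967×10^-3)(1.61/3.93)² = 4.98×10^-4 A.

4.98×10^-4 A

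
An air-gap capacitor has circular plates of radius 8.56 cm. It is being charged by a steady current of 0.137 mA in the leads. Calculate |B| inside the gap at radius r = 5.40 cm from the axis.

2.02×10^-10 T

No conduction current crosses the gap, so I_d there equals the 1.37×10^-4 A in the leads.
∮B·dl = μ₀ I_d,enc with I_d,enc = I_d r²/R² = 5.452×10^-5 A; so B = μ₀ I_d,enc/(2πr) = 2.02×10^-10 T.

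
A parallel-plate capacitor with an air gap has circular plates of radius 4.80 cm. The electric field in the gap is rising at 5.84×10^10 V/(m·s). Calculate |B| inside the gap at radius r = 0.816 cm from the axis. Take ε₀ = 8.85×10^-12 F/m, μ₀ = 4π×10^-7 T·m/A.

2.65×10^-9 T

Through the whole plate area (πR² = 7.238×10^-3 m²), I_d = ε₀ πR² dE/dt = 3.741×10^-3 A.
An Ampèrian loop of radius r encloses a fraction (r/R)² of I_d. Then B·2πr = μ₀ I_d (r/R)², giving B = μ₀ I_d r/(2πR²) = 2.65×10^-9 T.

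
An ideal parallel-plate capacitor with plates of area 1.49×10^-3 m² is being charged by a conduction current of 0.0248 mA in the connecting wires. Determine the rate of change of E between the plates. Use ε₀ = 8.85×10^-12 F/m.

By continuity, I_d in the gap equals the 0.0248 mA flowing in the wire.
Inverting I_d = ε₀ A dE/dt gives dE/dt = 2.48×10^-5 / (8.85×10^-12 · 1.49×10^-3) = 1.88×10^9 V/(m·s).

1.88×10^9 V/(m·s)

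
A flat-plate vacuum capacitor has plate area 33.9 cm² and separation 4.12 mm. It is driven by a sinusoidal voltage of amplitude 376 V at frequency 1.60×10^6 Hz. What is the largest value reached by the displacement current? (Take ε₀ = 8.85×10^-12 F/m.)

0.0275 A

C = ε₀A/d = (8.85×10^-12)(3.39×10^-3)/(4.12×10^-3) = 7.282×10^-12 F; ω = 2πf = 1.005×10^7 rad/s.
I_d = C dV/dt, so |I_d|_max = C V₀ ω = (7.282×10^-12)(376)(1.005×10^7) = 0.0275 A.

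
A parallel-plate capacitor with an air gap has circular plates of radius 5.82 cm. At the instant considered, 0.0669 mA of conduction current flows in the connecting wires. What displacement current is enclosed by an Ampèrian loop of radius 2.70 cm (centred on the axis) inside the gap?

No conduction current crosses the gap, so I_d there equals the 6.69×10^-5 A in the leads.
Since J_d is uniform, the enclosed fraction is (r/R)² = 0.2152, giving I_d,enc = 1.44×10^-5 A.

1.44×10^-5 A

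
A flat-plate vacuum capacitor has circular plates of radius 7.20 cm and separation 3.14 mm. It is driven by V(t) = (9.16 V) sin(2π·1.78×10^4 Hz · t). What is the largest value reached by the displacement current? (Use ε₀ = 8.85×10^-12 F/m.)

C = ε₀A/d = (8.85×10^-12)(0.01629)/(3.14×10^-3) = 4.591×10^-11 F; ω = 2πf = 1.118×10^5 rad/s.
I_d = C dV/dt, so |I_d|_max = C V₀ ω = (4.591×10^-11)(9.16)(1.118×10^5) = 4.70×10^-5 A.

4.70×10^-5 A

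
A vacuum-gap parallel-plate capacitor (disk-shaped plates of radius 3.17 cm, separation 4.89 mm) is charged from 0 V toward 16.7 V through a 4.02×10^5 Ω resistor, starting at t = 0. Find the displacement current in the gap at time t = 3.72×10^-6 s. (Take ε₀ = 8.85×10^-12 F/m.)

8.22×10^-6 A

With C = ε₀A/d = (8.85×10^-12)(3.157×10^-3)/(4.89×10^-3) = 5.714×10^-12 F, the time constant is τ = RC = 2.297×10^-6 s, so t/τ = 1.620 and e^(−t/τ) = 0.1979.
I_d = I_cond = (V₀/R) e^(−t/τ) = (4.154×10^-5)(0.1979) = 8.22×10^-6 A.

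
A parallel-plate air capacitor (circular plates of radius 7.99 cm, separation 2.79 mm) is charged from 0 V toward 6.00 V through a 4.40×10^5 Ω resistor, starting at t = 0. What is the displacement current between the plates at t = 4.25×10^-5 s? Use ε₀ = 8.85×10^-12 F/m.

C = ε₀A/d = (8.85×10^-12)(0.02006)/(2.79×10^-3) = 6.363×10^-11 F, so τ = RC = 2.800×10^-5 s.
The conduction current is I(t) = (V₀/R) e^(−t/τ), and the displacement current between the plates equals it.
t/τ = 1.518; I_d = (6.00/4.40×10^5) · e^(−1.518) = (1.364×10^-5)(0.2191) = 2.99×10^-6 A.

2.99×10^-6 A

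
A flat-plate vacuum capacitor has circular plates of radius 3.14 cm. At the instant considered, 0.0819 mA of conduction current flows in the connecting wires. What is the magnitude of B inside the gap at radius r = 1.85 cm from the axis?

By continuity the displacement current in the gap matches the conduction current: I_d = 8.19×10^-5 A.
∮B·dl = μ₀ I_d,enc with I_d,enc = I_d r²/R² = 2.843×10^-5 A; so B = μ₀ I_d,enc/(2πr) = 3.07×10^-10 T.

3.07×10^-10 T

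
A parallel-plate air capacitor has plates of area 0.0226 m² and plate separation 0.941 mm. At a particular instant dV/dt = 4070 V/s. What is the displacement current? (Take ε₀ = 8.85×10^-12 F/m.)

C = ε₀A/d = (8.85×10^-12)(0.0226)/(9.41×10^-4) = 2.126×10^-10 F.
I_d = C dV/dt = (2.126×10^-10)(4070) = 8.65×10^-7 A.

8.65×10^-7 A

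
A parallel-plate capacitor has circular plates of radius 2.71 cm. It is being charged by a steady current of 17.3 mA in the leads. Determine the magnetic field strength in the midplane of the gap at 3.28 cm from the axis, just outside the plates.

1.05×10^-7 T

Between the plates the displacement current equals the wire current: I_d = 17.3 mA = 0.0173 A.
With r > R the enclosed displacement current is the full I_d; B = μ₀ I_d / (2πr) = 1.05×10^-7 T.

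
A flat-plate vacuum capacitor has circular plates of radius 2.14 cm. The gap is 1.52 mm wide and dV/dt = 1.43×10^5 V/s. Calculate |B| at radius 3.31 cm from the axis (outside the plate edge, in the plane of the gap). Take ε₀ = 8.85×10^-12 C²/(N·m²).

dE/dt = (dV/dt)/d = 9.408×10^7 V/(m·s); I_d = ε₀(πR²)(dE/dt) = (8.85×10^-12)(1.439×10^-3)(9.408×10^7) = 1.198×10^-6 A.
Outside the plates the loop encloses all of I_d, so B·2πr = μ₀ I_d and B = 7.24×10^-12 T.

7.24×10^-12 T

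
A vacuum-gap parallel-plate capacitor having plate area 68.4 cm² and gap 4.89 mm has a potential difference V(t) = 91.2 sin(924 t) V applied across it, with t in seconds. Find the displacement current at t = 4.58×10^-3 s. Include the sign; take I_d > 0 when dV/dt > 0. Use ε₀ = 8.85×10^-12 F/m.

dE/dt = (V₀ω/d)·cos(ωt) with ωt = 4.23192 rad: (91.2)(924)(-0.4622)/(4.89×10^-3) = -7.965×10^6 V/(m·s).
I_d = ε₀ A dE/dt = (8.85×10^-12)(6.84×10^-3)(-7.965×10^6) = -4.82×10^-7 A.

-4.82×10^-7 A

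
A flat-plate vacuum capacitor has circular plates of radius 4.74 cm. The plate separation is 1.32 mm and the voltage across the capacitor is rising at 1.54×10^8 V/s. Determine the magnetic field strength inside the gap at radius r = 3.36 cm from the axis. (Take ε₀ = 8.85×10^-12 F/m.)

I_d = C dV/dt with C = ε₀πR²/d = 4.732×10^-11 F, so I_d = (4.732×10^-11)(1.54×10^8) = 7.287×10^-3 A.
∮B·dl = μ₀ I_d,enc with I_d,enc = I_d r²/R² = 3.662×10^-3 A; so B = μ₀ I_d,enc/(2πr) = 2.18×10^-8 T.

2.18×10^-8 T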